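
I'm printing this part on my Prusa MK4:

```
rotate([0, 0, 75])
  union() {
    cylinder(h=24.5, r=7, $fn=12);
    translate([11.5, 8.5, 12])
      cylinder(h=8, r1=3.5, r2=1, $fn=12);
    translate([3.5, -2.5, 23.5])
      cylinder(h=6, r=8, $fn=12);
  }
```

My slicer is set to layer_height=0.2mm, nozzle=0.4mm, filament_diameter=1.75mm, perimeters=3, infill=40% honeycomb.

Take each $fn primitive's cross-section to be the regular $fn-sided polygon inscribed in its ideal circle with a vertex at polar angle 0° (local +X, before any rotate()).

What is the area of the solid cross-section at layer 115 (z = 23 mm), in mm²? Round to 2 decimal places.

At z = 23 mm: the cylinder: section is a regular 12-gon, circumradius r=7 (area = (12/2)·7.000²·sin(360°/12) = 147.00 mm²); the cone at (11.5, 8.5) is not intersected at this z (z outside [12, 20]); the cylinder at (3.5, -2.5) does not reach this height (z outside [23.5, 29.5]); Merging all regions: only the r=7 cylinder is present, so the union is just that shape — area = 147.00 mm²; (rotated 75° about Z; rotation is an isometry so areas/perimeters/island counts are preserved). Overall, the cross-section is a single solid region. Net area = 147.00 mm².

147.00 mm²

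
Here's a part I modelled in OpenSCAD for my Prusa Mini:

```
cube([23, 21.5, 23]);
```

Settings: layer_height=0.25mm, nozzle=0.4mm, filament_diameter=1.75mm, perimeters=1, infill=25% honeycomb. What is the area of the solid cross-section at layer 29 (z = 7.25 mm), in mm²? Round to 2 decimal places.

494.50 mm²

At z = 7.25 mm: the cube is present — its section is the full 23×21.5 rectangle (area 494.50 mm²). Overall, the cross-section is a single solid region. Net area = 494.50 mm².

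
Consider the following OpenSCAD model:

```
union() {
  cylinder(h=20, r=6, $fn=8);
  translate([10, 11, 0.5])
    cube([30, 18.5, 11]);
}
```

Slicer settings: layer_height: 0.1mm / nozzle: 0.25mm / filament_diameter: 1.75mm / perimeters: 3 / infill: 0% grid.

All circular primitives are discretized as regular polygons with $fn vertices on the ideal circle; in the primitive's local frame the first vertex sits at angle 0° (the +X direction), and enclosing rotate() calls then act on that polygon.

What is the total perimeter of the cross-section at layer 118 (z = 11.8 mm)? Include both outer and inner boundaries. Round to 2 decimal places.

At z = 11.8 mm: the r=6 cylinder gives a regular 8-gon of circumradius 6 (constant along its height) (perimeter = 2·8·6.000·sin(180°/8) = 36.74 mm); the cube at (10, 11) does not reach this height (z outside [0.5, 11.5]); Taking the union: only the r=6 cylinder is present, so the union is just that shape — boundary = 36.74 mm. Overall, the cross-section is a single solid region. Total boundary length (outer) = 36.74 mm.

36.74 mm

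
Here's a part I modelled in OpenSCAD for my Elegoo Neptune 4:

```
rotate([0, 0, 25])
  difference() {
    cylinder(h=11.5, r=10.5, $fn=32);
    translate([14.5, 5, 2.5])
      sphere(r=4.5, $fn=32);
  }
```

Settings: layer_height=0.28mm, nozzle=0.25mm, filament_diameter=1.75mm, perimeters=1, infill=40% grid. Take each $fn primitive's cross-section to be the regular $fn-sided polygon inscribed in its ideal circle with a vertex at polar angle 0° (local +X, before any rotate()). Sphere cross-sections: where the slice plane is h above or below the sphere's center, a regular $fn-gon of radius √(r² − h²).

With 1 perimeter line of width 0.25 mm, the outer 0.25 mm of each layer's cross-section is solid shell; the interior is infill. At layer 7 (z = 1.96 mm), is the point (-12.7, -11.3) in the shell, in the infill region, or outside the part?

At z = 1.96 mm: the cylinder: section is a regular 32-gon, circumradius r=10.5; the r=4.5 sphere at (14.5, 5) contributes a regular 32-gon of circumradius √(4.5²−0.54²) = 4.467; After the difference (first − rest): starting from the r=10.5 cylinder, the r=4.5 sphere at (14.5, 5) misses the remaining region (no effect) — 1 connected region; (rotated 25° about Z; rotation is an isometry so areas/perimeters/island counts are preserved). Overall, the cross-section is a single solid region. Undo the 25° rotation: the query point maps to (-16.286, -4.874) in the un-rotated model frame. The nearest boundary edge runs (-9.70, -4.02)→(-10.30, -2.05); distance from the point to it = 6.55 mm. The point is not inside any of the regions above, so it lies outside the cross-section (6.55 mm from the nearest boundary).

outside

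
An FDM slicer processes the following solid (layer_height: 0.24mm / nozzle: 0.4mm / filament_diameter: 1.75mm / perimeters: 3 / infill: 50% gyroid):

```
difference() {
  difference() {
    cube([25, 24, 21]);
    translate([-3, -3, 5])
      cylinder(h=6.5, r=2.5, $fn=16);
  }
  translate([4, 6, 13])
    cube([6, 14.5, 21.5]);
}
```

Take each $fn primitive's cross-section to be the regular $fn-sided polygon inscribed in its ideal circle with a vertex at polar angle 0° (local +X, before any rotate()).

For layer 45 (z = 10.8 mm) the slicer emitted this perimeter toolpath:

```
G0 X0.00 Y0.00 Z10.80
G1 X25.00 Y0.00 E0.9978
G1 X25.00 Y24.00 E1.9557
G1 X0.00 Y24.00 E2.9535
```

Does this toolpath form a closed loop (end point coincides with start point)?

no

Start point (G0): (0.00, 0.00). End point (last G1): the path does not return to the start — open.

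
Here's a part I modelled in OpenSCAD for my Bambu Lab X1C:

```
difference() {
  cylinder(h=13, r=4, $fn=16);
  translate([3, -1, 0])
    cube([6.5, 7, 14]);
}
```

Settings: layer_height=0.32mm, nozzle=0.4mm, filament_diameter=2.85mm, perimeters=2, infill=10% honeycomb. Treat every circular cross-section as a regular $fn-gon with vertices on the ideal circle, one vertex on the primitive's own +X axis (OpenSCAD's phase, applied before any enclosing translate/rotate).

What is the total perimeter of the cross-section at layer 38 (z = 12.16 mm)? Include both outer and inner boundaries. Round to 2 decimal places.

At z = 12.16 mm: the r=4 cylinder contributes a regular 16-gon of circumradius 4 (perimeter = 2·16·4.000·sin(180°/16) = 24.97 mm); the cube at (3, -1) (footprint 6.5×7) is included at this height (perimeter 27.00 mm); Taking the first minus the rest: starting from the r=4 cylinder, the 6.5×7 cube at (3, -1) partially overlaps it — only the 2.56 mm² overlap (of its 45.50 mm²) is removed, clipping the outline — boundary = 25.51 mm. Overall, the cross-section is a single solid region. Total boundary length (outer) = 25.51 mm.

25.51 mm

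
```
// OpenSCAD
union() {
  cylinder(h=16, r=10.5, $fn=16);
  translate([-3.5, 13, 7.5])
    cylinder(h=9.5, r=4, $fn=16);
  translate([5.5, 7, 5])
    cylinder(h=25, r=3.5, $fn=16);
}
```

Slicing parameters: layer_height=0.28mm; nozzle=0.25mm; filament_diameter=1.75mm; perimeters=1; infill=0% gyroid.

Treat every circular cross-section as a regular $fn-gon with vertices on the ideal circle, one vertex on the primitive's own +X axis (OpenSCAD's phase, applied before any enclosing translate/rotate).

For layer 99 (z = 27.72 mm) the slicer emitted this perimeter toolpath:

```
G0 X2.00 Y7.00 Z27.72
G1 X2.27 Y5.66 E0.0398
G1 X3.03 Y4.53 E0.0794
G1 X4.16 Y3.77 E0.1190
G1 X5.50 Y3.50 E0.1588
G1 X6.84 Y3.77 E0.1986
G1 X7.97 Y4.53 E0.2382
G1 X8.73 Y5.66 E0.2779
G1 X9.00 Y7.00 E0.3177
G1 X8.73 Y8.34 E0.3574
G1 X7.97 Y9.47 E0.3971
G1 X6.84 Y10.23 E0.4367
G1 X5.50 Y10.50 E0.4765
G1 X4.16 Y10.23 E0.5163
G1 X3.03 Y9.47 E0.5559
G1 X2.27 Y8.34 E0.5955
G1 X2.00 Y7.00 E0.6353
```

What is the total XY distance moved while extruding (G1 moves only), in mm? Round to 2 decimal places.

Sum the Euclidean lengths of each G1 segment: total = 21.83 mm.

21.83 mm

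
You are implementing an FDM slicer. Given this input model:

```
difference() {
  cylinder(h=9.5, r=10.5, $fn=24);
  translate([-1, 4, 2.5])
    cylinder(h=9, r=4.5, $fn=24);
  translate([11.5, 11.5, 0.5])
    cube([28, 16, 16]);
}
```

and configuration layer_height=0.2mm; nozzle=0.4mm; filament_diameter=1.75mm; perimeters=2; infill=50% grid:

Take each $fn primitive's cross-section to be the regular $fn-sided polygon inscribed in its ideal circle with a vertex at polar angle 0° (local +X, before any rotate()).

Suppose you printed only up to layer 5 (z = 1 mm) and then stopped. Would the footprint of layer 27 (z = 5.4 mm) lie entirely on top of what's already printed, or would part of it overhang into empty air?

Compare the two slices. At z = 1: the cylinder: section is a regular 24-gon, circumradius r=10.5 (area = (24/2)·10.500²·sin(360°/24) = 342.42 mm²); the cylinder at (-1, 4) is not intersected at this z (z outside [2.5, 11.5]); the cube at (11.5, 11.5) (footprint 28×16) is included at this height (area 448.00 mm²); Taking the first minus the rest: starting from the r=10.5 cylinder (342.42 mm²), the 28×16 cube at (11.5, 11.5) misses the remaining region (no effect) — area = 342.42 mm². At z = 5.4: the r=10.5 cylinder gives a regular 24-gon of circumradius 10.5 (constant along its height) (area = (24/2)·10.500²·sin(360°/24) = 342.42 mm²); the r=4.5 cylinder at (-1, 4) contributes a regular 24-gon of circumradius 4.5 (area = (24/2)·4.500²·sin(360°/24) = 62.89 mm²); the cube at (11.5, 11.5) (footprint 28×16) is included at this height (area 448.00 mm²); Taking the first minus the rest: starting from the r=10.5 cylinder (342.42 mm²), the r=4.5 cylinder at (-1, 4) lies wholly inside it (removes its full 62.89 mm² and its 28.19 mm outline becomes a hole wall); the 28×16 cube at (11.5, 11.5) misses the remaining region (no effect) — area = 279.52 mm². Checking containment: the cross-section at z = 5.4 is a subset of the cross-section at z = 1.

entirely on top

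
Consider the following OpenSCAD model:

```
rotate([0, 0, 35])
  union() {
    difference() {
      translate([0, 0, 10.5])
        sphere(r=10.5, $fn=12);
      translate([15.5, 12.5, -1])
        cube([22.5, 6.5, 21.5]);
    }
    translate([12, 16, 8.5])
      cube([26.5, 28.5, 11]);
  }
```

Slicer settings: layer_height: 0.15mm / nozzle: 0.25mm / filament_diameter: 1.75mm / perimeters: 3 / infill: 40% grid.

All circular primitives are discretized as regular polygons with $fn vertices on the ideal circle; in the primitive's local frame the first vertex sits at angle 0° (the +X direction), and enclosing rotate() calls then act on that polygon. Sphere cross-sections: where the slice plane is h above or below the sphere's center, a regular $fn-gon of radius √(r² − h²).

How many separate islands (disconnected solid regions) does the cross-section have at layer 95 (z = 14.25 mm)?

2

At z = 14.25 mm: the r=10.5 sphere contributes a regular 12-gon of circumradius √(10.5²−3.75²) = 9.808; the cube at (15.5, 12.5) (footprint 22.5×6.5) is included at this height; After the difference (first − rest): starting from the r=10.5 sphere, the 22.5×6.5 cube at (15.5, 12.5) misses the remaining region (no effect) — 1 connected region; the 26.5×28.5 cube at (12, 16) contributes its full rectangle; Combining (union): the 2 present regions are separate (no shared area or edge), so areas and boundary lengths simply add and each stays a separate island — 2 connected regions; (whole slice rotated 35° about Z — lengths, areas and connectivity unchanged). Overall, the cross-section has 2 separate islands. Island count = 2.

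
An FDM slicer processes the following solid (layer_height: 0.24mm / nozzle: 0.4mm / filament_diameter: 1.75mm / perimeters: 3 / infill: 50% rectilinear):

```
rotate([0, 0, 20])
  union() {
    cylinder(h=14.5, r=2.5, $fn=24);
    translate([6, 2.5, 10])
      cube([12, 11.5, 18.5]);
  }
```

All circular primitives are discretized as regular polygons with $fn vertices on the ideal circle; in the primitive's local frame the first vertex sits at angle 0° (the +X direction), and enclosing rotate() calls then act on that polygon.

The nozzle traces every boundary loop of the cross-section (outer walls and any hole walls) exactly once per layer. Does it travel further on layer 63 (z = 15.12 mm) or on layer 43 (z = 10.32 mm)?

layer 43 (z = 10.32 mm)

Layer 63 (z = 15.12): the cylinder does not reach this height (z outside [0, 14.5]); the 12×11.5 cube at (6, 2.5) contributes its full rectangle (perimeter 47.00 mm); Taking the union: only the 12×11.5 cube at (6, 2.5) is present, so the union is just that shape — boundary = 47.00 mm; (rotated 20° about Z; rotation is an isometry so areas/perimeters/island counts are preserved). So its perimeter = 47.00 mm. Layer 43 (z = 10.32): the r=2.5 cylinder contributes a regular 24-gon of circumradius 2.5 (perimeter = 2·24·2.500·sin(180°/24) = 15.66 mm); the cube at (6, 2.5) (footprint 12×11.5) is included at this height (perimeter 47.00 mm); Combining (union): the 2 present regions are separate (no shared area or edge), so areas and boundary lengths simply add and each stays a separate island — boundary = 62.66 mm; (whole slice rotated 20° about Z — lengths, areas and connectivity unchanged). So its perimeter = 62.66 mm. Layer 43 is larger (62.66 vs 47.00 mm).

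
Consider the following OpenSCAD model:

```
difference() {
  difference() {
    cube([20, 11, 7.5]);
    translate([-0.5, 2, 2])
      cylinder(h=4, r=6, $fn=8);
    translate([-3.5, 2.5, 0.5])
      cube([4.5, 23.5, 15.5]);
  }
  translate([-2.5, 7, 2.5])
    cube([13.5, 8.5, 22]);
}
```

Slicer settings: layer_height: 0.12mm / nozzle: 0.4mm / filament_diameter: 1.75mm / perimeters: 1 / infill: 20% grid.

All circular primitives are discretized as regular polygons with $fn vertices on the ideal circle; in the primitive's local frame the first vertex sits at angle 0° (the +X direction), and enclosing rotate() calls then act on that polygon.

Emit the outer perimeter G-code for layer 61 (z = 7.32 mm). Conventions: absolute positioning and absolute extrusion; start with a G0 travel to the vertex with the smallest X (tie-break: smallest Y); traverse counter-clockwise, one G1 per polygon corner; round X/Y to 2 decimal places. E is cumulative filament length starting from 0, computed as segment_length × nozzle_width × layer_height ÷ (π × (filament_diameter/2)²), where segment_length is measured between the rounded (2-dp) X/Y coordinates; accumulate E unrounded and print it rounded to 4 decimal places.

At z = 7.32 mm: the cube (footprint 20×11) is included at this height; the cylinder at (-0.5, 2) is not intersected at this z (z outside [2, 6]); the 4.5×23.5 cube at (-3.5, 2.5) contributes its full rectangle; Subtracting the remaining from the first: starting from the 20×11 cube, the 4.5×23.5 cube at (-3.5, 2.5) partially overlaps it — only the 8.50 mm² overlap (of its 105.75 mm²) is removed, clipping the outline — 1 connected region; the cube at (-2.5, 7) is present — its section is the full 13.5×8.5 rectangle; Subtracting the remaining from the first: starting from that combined region, the 13.5×8.5 cube at (-2.5, 7) partially overlaps it — only the 40.00 mm² overlap (of its 114.75 mm²) is removed, clipping the outline — 1 connected region. The outline is a single polygon with 8 vertices. Extrusion per mm of travel: 0.4 × 0.12 / (π × 0.875²) = 0.019956. Accumulating E over each segment gives final E = 1.2373.

G0 X0.00 Y0.00 Z7.32
G1 X20.00 Y0.00 E0.3991
G1 X20.00 Y11.00 E0.6186
G1 X11.00 Y11.00 E0.7982
G1 X11.00 Y7.00 E0.8781
G1 X1.00 Y7.00 E1.0776
G1 X1.00 Y2.50 E1.1674
G1 X0.00 Y2.50 E1.1874
G1 X0.00 Y0.00 E1.2373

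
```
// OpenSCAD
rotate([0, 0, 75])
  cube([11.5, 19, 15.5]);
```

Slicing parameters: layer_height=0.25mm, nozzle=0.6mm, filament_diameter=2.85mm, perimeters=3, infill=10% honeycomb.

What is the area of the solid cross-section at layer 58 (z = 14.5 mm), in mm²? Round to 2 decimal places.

218.50 mm²

At z = 14.5 mm: the cube is present — its section is the full 11.5×19 rectangle (area 218.50 mm²); (whole slice rotated 75° about Z — lengths, areas and connectivity unchanged). Overall, the cross-section is a single solid region. Net area = 218.50 mm².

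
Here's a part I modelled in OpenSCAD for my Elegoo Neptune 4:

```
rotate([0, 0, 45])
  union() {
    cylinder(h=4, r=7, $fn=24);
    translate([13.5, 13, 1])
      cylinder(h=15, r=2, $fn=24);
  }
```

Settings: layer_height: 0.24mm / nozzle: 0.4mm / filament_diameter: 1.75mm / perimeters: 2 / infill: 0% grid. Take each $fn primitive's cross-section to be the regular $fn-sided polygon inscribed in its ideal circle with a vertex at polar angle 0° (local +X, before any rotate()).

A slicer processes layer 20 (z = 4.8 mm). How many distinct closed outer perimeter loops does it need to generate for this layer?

At z = 4.8 mm: the cylinder does not reach this height (z outside [0, 4]); the r=2 cylinder at (13.5, 13) contributes a regular 24-gon of circumradius 2; Merging all regions: only the r=2 cylinder at (13.5, 13) is present, so the union is just that shape — 1 connected region; (whole slice rotated 45° about Z — lengths, areas and connectivity unchanged). The result has 1 disconnected region.

1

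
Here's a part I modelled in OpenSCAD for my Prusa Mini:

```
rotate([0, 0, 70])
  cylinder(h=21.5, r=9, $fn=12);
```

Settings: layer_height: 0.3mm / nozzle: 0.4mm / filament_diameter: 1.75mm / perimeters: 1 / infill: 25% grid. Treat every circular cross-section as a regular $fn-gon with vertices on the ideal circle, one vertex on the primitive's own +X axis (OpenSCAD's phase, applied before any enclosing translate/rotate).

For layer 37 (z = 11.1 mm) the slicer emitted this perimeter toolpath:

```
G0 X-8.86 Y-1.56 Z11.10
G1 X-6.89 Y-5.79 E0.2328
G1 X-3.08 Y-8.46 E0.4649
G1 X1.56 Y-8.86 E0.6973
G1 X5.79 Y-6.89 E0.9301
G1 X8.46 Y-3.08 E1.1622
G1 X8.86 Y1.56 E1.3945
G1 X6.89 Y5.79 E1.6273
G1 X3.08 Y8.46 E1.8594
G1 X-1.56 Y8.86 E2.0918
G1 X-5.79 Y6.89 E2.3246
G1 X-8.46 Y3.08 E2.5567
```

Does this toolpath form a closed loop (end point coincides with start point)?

Start point (G0): (-8.86, -1.56). End point (last G1): the path does not return to the start — open.

no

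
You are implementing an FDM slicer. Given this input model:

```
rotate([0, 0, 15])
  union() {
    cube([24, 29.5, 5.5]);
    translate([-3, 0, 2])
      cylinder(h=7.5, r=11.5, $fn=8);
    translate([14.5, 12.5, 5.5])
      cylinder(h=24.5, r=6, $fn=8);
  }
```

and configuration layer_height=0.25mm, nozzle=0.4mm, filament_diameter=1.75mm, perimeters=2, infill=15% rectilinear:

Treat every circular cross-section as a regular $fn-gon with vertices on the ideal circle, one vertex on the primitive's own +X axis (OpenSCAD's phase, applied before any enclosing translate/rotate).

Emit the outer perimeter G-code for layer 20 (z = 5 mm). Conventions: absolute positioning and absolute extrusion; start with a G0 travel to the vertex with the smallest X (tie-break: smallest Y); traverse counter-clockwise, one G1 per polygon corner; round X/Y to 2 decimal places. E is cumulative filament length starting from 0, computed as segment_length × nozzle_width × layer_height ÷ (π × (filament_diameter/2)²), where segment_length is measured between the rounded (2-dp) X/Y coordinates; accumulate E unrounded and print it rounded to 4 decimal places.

G0 X-14.01 Y-3.75 Z5.00
G1 X-8.65 Y-10.74 E0.3662
G1 X0.08 Y-11.88 E0.7322
G1 X7.06 Y-6.53 E1.0979
G1 X8.21 Y2.20 E1.4640
G1 X23.18 Y6.21 E2.1083
G1 X15.55 Y34.71 E3.3349
G1 X-7.64 Y28.49 E4.3331
G1 X-2.65 Y9.91 E5.1330
G1 X-5.87 Y10.33 E5.2680
G1 X-12.86 Y4.97 E5.6342
G1 X-14.01 Y-3.75 E5.9999

At z = 5 mm: the cube (footprint 24×29.5) is included at this height; the cylinder at (-3, 0): section is a regular 8-gon, circumradius r=11.5; the cylinder at (14.5, 12.5) is absent (z outside [5.5, 30]); Merging all regions: the regions partially overlap (shared area 60.88 mm²), so overlapping operands fuse into one piece — 1 connected region; (whole slice rotated 15° about Z — lengths, areas and connectivity unchanged). The outline is a single polygon with 11 vertices. Extrusion per mm of travel: 0.4 × 0.25 / (π × 0.875²) = 0.041575. Accumulating E over each segment gives final E = 5.9999.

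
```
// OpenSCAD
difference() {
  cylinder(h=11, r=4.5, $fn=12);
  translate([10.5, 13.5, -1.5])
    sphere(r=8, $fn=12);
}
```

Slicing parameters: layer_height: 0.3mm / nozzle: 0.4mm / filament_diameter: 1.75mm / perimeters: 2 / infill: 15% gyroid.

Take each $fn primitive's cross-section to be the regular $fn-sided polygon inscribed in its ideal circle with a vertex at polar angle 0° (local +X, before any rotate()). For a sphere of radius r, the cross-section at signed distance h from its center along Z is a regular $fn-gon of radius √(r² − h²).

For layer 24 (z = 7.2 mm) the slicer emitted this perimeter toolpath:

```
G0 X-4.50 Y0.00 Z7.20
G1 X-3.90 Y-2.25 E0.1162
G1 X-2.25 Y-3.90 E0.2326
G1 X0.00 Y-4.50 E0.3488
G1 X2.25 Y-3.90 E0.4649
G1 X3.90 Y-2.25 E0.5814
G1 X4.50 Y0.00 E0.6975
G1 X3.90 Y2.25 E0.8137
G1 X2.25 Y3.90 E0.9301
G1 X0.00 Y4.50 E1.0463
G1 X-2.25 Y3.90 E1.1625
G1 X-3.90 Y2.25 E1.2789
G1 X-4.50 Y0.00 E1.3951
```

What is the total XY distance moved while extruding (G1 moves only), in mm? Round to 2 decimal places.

Sum the Euclidean lengths of each G1 segment: total = 27.96 mm.

27.96 mm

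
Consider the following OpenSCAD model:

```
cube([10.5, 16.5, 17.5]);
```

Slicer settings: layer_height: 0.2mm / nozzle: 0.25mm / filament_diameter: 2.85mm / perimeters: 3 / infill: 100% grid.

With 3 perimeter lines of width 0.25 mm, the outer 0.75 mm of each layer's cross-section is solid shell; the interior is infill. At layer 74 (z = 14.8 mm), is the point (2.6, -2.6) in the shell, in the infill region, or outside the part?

At z = 14.8 mm: the cube is present — its section is the full 10.5×16.5 rectangle. Overall, the cross-section is a single solid region. The nearest boundary edge runs (0.00, 0.00)→(10.50, 0.00); distance from the point to it = 2.60 mm. The point is not inside any of the regions above, so it lies outside the cross-section (2.60 mm from the nearest boundary).

outside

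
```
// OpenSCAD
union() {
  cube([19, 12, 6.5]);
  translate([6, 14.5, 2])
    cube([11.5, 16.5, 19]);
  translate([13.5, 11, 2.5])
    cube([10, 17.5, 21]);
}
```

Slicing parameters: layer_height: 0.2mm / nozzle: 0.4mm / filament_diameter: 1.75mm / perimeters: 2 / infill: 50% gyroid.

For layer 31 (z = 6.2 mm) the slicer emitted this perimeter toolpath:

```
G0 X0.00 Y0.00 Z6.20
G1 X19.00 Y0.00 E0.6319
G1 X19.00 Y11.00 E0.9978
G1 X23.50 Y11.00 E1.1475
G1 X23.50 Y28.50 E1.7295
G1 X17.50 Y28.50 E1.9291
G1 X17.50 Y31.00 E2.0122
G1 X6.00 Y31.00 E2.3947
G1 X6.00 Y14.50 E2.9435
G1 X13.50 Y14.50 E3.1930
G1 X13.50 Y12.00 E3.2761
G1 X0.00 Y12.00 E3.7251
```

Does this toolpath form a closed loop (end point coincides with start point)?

no

Start point (G0): (0.00, 0.00). End point (last G1): the path does not return to the start — open.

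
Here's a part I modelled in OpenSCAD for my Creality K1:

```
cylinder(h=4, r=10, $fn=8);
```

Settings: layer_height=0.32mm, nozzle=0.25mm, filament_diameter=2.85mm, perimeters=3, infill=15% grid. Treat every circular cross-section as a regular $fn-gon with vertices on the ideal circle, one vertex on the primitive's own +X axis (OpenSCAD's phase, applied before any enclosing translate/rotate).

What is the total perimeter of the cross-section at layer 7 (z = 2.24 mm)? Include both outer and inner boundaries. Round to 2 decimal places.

At z = 2.24 mm: the r=10 cylinder contributes a regular 8-gon of circumradius 10 (perimeter = 2·8·10.000·sin(180°/8) = 61.23 mm). Overall, the cross-section is a single solid region. Total boundary length (outer) = 61.23 mm.

61.23 mm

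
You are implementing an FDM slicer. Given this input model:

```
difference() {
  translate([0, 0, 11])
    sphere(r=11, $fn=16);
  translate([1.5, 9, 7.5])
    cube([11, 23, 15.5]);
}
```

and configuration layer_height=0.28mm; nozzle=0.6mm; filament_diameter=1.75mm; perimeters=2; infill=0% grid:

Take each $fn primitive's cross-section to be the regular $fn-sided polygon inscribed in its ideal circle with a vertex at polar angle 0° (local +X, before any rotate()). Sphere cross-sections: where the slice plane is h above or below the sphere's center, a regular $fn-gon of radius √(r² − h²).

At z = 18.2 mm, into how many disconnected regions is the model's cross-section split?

At z = 18.2 mm: the r=11 sphere contributes a regular 16-gon of circumradius √(11²−7.2²) = 8.316; the cube at (1.5, 9) is present — its section is the full 11×23 rectangle; Taking the first minus the rest: starting from the r=11 sphere, the 11×23 cube at (1.5, 9) misses the remaining region (no effect) — 1 connected region. The result has 1 disconnected region.

1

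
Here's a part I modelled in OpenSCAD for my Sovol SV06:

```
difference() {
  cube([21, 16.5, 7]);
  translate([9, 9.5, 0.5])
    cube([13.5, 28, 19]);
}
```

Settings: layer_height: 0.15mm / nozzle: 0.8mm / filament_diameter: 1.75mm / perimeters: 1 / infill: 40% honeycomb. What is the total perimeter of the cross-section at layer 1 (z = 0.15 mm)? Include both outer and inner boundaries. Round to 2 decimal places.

At z = 0.15 mm: the cube is present — its section is the full 21×16.5 rectangle (perimeter 75.00 mm); the cube at (9, 9.5) does not reach this height (z outside [0.5, 19.5]); Subtracting the remaining from the first: none of the subtracted shapes is present at this height, so the 21×16.5 cube is unchanged — boundary = 75.00 mm. Overall, the cross-section is a single solid region. Total boundary length (outer) = 75.00 mm.

75.00 mm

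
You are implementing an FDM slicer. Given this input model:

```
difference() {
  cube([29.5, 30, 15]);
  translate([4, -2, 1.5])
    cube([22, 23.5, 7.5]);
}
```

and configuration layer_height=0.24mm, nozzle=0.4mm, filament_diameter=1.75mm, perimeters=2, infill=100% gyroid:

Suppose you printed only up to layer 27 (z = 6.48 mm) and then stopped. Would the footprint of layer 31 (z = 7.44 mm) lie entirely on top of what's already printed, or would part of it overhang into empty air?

entirely on top

Compare the two slices. At z = 6.48: the cube is present — its section is the full 29.5×30 rectangle (area 885.00 mm²); the cube at (4, -2) is present — its section is the full 22×23.5 rectangle (area 517.00 mm²); Taking the first minus the rest: starting from the 29.5×30 cube (885.00 mm²), the 22×23.5 cube at (4, -2) partially overlaps it — only the 473.00 mm² overlap (of its 517.00 mm²) is removed, clipping the outline — area = 412.00 mm². At z = 7.44: the cube is present — its section is the full 29.5×30 rectangle (area 885.00 mm²); the cube at (4, -2) is present — its section is the full 22×23.5 rectangle (area 517.00 mm²); Subtracting the remaining from the first: starting from the 29.5×30 cube (885.00 mm²), the 22×23.5 cube at (4, -2) partially overlaps it — only the 473.00 mm² overlap (of its 517.00 mm²) is removed, clipping the outline — area = 412.00 mm². Checking containment: the cross-section at z = 7.44 is a subset of the cross-section at z = 6.48.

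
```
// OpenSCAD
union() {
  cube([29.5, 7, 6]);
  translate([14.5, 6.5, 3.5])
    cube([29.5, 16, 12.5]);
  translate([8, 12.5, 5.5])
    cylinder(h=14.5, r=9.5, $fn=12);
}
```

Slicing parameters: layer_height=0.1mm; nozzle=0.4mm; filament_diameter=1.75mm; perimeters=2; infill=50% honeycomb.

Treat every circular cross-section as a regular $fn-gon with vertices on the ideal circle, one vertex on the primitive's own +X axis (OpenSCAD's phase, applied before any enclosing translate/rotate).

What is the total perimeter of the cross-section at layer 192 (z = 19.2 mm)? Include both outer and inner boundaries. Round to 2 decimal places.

59.01 mm

At z = 19.2 mm: the cube is absent (z outside [0, 6]); the cube at (14.5, 6.5) is absent (z outside [3.5, 16]); the cylinder at (8, 12.5): section is a regular 12-gon, circumradius r=9.5 (perimeter = 2·12·9.500·sin(180°/12) = 59.01 mm); Taking the union: only the r=9.5 cylinder at (8, 12.5) is present, so the union is just that shape — boundary = 59.01 mm. Overall, the cross-section is a single solid region. Total boundary length (outer) = 59.01 mm.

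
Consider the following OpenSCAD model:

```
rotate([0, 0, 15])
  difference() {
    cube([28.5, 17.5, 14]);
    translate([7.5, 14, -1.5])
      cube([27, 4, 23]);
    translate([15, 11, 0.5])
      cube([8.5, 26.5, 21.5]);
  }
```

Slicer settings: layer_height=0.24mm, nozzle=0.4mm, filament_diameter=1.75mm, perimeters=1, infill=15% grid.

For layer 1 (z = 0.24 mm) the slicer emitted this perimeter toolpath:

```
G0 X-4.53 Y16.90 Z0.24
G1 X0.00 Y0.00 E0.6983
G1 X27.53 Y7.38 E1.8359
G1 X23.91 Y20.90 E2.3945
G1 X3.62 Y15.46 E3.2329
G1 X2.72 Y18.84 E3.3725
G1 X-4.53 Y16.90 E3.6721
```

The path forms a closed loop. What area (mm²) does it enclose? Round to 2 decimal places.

425.19 mm²

Apply the shoelace formula to the sequence of (X, Y) vertices; enclosed area = 425.19 mm².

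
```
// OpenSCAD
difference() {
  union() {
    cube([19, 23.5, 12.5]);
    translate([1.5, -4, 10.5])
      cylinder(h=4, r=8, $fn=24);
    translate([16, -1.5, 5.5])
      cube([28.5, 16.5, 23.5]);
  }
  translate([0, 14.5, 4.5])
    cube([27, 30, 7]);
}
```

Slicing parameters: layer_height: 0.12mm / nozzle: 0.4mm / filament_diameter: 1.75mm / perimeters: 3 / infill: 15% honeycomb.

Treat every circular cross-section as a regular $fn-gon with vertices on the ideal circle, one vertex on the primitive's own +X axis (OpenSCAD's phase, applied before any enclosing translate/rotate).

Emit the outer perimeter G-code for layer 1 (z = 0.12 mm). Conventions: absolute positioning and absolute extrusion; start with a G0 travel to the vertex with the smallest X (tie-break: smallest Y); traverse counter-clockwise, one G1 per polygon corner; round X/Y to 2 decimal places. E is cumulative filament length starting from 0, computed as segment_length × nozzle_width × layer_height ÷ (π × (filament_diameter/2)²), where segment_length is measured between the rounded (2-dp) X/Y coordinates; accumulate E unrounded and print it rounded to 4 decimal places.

At z = 0.12 mm: the 19×23.5 cube contributes its full rectangle; the cylinder at (1.5, -4) is not intersected at this z (z outside [10.5, 14.5]); the cube at (16, -1.5) is not intersected at this z (z outside [5.5, 29]); Taking the union: only the 19×23.5 cube is present, so the union is just that shape — 1 connected region; the cube at (0, 14.5) is not intersected at this z (z outside [4.5, 11.5]); Taking the first minus the rest: none of the subtracted shapes is present at this height, so that combined region is unchanged — 1 connected region. The outline is a single polygon with 4 vertices. Extrusion per mm of travel: 0.4 × 0.12 / (π × 0.875²) = 0.019956. Accumulating E over each segment gives final E = 1.6963.

G0 X0.00 Y0.00 Z0.12
G1 X19.00 Y0.00 E0.3792
G1 X19.00 Y23.50 E0.8481
G1 X0.00 Y23.50 E1.2273
G1 X0.00 Y0.00 E1.6963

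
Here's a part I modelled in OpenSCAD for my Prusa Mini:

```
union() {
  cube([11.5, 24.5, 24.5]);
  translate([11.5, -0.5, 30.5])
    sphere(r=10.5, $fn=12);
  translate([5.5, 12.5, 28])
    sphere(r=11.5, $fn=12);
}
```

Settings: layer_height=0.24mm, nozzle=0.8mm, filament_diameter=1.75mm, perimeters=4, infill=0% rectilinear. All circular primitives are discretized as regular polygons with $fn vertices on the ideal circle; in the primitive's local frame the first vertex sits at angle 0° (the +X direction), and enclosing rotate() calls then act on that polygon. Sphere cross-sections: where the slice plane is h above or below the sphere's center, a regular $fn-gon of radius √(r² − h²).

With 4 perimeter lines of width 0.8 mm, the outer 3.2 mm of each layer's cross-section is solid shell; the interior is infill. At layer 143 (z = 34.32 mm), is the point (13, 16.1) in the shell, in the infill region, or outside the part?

At z = 34.32 mm: the cube does not reach this height (z outside [0, 24.5]); the r=10.5 sphere at (11.5, -0.5) contributes a regular 12-gon of circumradius √(10.5²−3.82²) = 9.780; the r=11.5 sphere at (5.5, 12.5) contributes a regular 12-gon of circumradius √(11.5²−6.32²) = 9.608; Taking the union: the regions partially overlap (shared area 39.49 mm²), so overlapping operands fuse into one piece — 1 connected region. Overall, the cross-section is a single solid region. The nearest boundary edge runs (13.82, 17.30)→(15.11, 12.50); distance from the point to it = 1.10 mm. The point is inside the cross-section, 1.10 mm from the nearest boundary — within the 3.2 mm shell band (4 × 0.8).

shell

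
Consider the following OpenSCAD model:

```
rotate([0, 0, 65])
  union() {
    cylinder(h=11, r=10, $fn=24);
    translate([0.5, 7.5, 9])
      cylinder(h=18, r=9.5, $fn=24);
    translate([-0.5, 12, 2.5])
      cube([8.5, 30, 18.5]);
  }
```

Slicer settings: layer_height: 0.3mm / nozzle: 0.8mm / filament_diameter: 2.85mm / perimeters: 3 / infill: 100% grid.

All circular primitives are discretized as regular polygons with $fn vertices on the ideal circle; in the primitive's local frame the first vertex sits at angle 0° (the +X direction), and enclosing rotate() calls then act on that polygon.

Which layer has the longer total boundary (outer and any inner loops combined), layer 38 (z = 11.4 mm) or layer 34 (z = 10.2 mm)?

Layer 38 (z = 11.4): the cylinder is absent (z outside [0, 11]); the r=9.5 cylinder at (0.5, 7.5) gives a regular 24-gon of circumradius 9.5 (constant along its height) (perimeter = 2·24·9.500·sin(180°/24) = 59.52 mm); the 8.5×30 cube at (-0.5, 12) contributes its full rectangle (perimeter 77.00 mm); Combining (union): the regions partially overlap (shared area 33.64 mm²), so the edge portions inside another operand are dropped and the merged outline is re-measured after clipping — boundary = 112.22 mm; (rotated 65° about Z; rotation is an isometry so areas/perimeters/island counts are preserved). So its perimeter = 112.22 mm. Layer 34 (z = 10.2): the cylinder: section is a regular 24-gon, circumradius r=10 (perimeter = 2·24·10.000·sin(180°/24) = 62.65 mm); the cylinder at (0.5, 7.5): section is a regular 24-gon, circumradius r=9.5 (perimeter = 2·24·9.500·sin(180°/24) = 59.52 mm); the cube at (-0.5, 12) is present — its section is the full 8.5×30 rectangle (perimeter 77.00 mm); Taking the union: the regions partially overlap (shared area 186.74 mm²), so the edge portions inside another operand are dropped and the merged outline is re-measured after clipping — boundary = 129.28 mm; (whole slice rotated 65° about Z — lengths, areas and connectivity unchanged). So its perimeter = 129.28 mm. Layer 34 is larger (129.28 vs 112.22 mm).

layer 34 (z = 10.2 mm)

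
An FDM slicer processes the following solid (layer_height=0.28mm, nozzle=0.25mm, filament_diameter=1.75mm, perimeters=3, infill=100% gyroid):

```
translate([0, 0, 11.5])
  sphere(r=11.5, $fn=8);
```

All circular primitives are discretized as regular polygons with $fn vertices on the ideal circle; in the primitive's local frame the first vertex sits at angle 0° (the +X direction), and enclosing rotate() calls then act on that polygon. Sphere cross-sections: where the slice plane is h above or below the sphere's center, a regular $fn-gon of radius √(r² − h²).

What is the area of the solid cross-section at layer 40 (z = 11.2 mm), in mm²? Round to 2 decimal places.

At z = 11.2 mm: the r=11.5 sphere slices to a regular 8-gon of circumradius 11.496 (√(r²−h²) with h=0.3 from center) (area = (8/2)·11.496²·sin(360°/8) = 373.80 mm²). Overall, the cross-section is a single solid region. Net area = 373.80 mm².

373.80 mm²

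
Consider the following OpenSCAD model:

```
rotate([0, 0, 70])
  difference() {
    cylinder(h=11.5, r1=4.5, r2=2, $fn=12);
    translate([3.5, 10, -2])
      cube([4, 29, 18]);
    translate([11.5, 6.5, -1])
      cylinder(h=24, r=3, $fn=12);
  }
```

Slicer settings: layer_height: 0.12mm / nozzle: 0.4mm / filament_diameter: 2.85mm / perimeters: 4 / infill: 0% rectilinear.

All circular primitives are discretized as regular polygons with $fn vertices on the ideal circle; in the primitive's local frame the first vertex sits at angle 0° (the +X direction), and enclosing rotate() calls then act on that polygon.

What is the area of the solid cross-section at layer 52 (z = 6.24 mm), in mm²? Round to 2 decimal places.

At z = 6.24 mm: the cone: at t=0.543 of its height the radius interpolates to r₁+(r₂−r₁)t = 3.143, giving a regular 12-gon of that circumradius (area = (12/2)·3.143²·sin(360°/12) = 29.64 mm²); the cube at (3.5, 10) is present — its section is the full 4×29 rectangle (area 116.00 mm²); the r=3 cylinder at (11.5, 6.5) contributes a regular 12-gon of circumradius 3 (area = (12/2)·3.000²·sin(360°/12) = 27.00 mm²); Taking the first minus the rest: starting from the cone (29.64 mm²), the 4×29 cube at (3.5, 10) misses the remaining region (no effect); the r=3 cylinder at (11.5, 6.5) misses the remaining region (no effect) — area = 29.64 mm²; (whole slice rotated 70° about Z — lengths, areas and connectivity unchanged). Overall, the cross-section is a single solid region. Net area = 29.64 mm².

29.64 mm²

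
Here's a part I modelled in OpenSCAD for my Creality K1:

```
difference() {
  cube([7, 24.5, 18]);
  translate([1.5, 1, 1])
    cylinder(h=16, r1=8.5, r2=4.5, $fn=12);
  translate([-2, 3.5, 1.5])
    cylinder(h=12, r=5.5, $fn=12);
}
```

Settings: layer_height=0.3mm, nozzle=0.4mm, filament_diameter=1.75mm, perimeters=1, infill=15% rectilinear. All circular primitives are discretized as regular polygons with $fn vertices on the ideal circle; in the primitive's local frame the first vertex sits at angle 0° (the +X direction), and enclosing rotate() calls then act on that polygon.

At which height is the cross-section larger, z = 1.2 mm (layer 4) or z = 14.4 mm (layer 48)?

layer 48 (z = 14.4 mm)

Layer 4 (z = 1.2): the 7×24.5 cube contributes its full rectangle (area 171.50 mm²); the cone at (1.5, 1): at t=0.012 of its height the radius interpolates to r₁+(r₂−r₁)t = 8.450, giving a regular 12-gon of that circumradius (area = (12/2)·8.450²·sin(360°/12) = 214.21 mm²); the cylinder at (-2, 3.5) does not reach this height (z outside [1.5, 13.5]); After the difference (first − rest): starting from the 7×24.5 cube (171.50 mm²), the cone at (1.5, 1) partially overlaps it — only the 61.20 mm² overlap (of its 214.21 mm²) is removed, clipping the outline — area = 110.30 mm². So its area = 110.30 mm². Layer 48 (z = 14.4): the cube is present — its section is the full 7×24.5 rectangle (area 171.50 mm²); the cone at (1.5, 1) contributes a regular 12-gon of circumradius 5.150 (interpolated between r1=8.5 and r2=4.5 at t=0.838) (area = (12/2)·5.150²·sin(360°/12) = 79.57 mm²); the cylinder at (-2, 3.5) does not reach this height (z outside [1.5, 13.5]); Taking the first minus the rest: starting from the 7×24.5 cube (171.50 mm²), the cone at (1.5, 1) partially overlaps it — only the 33.83 mm² overlap (of its 79.57 mm²) is removed, clipping the outline — area = 137.67 mm². So its area = 137.67 mm². Layer 48 is larger (137.67 vs 110.30 mm²).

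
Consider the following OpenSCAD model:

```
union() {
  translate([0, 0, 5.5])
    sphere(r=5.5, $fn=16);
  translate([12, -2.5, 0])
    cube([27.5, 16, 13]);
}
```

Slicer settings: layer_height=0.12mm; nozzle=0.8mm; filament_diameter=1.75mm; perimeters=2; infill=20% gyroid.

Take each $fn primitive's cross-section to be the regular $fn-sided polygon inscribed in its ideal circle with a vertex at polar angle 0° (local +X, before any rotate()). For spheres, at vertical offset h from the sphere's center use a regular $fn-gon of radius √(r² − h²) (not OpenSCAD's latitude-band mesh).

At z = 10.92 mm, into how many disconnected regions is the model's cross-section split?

At z = 10.92 mm: the r=5.5 sphere contributes a regular 16-gon of circumradius √(5.5²−5.42²) = 0.935; the cube at (12, -2.5) (footprint 27.5×16) is included at this height; Combining (union): the 2 present regions are separate (no shared area or edge), so areas and boundary lengths simply add and each stays a separate island — 2 connected regions. The result has 2 disconnected regions.

2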